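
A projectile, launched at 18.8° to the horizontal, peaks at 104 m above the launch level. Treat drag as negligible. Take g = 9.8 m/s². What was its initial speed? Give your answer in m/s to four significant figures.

At the peak v_y = 0, so v_y0 = √(2gH) = √(2 × 9.80 × 104) = 45.15 m/s.
v_y0 = v₀ sin θ ⇒ v₀ = 45.15 / sin 18.8° = 140.1 m/s.

140.1 m/s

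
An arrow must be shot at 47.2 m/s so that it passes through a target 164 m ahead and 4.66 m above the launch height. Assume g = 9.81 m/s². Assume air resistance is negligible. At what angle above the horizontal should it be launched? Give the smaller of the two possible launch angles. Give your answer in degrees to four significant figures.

25.12°

Trajectory: y = x tanθ − g x² (1 + tan²θ)/(2v₀²). With x = 164, y = 4.66, v₀ = 47.2, g = 9.81:
59.22 tan²θ − 164 tanθ + (63.88) = 0.
tanθ = [164 ± √(164² − 4 × 59.22 × (63.88))] / (2 × 59.22) = (164 ± 108.5) / 118.4, giving tanθ = 0.4689 or 2.301.
θ = 25.12° or 66.51°; the smaller is 25.12°.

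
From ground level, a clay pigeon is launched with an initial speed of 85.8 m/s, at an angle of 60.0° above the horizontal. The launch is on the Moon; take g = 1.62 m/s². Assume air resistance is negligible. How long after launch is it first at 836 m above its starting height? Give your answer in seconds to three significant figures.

13.1 s

vₓ = 85.80 cos 60.0° = 42.90 m/s; v_y0 = 85.80 sin 60.0° = 74.30 m/s.
Set y = v_y0 t − ½ g t² = 836: 0.8100 t² − 74.30 t + 836 = 0.
t = [74.30 ± √(74.30² − 2·1.62·836)] / 1.62 = (74.30 ± 53.03) / 1.62, so t = 13.13 s or t = 78.60 s.
The first (ascending) time is 13.13 s.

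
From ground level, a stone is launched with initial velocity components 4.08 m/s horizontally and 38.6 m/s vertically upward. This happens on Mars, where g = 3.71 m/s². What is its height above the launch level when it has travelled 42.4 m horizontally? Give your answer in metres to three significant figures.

201 m

x = vₓ t ⇒ t = 42.4/4.080 = 10.39 s.
Height: y = v_y0 t − ½ g t² = 38.60 × 10.39 − 1.855 × 10.39² = 401.1 − 200.3 = 200.8 m.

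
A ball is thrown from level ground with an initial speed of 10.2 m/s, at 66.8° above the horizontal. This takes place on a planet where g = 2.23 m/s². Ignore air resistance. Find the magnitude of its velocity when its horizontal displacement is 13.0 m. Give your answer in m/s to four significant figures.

Horizontal component vₓ = 10.20 cos 66.8° = 4.018 m/s; vertical v_y0 = 10.20 sin 66.8° = 9.375 m/s.
Time to reach x = 13.0 m: t = x/vₓ = 13.0/4.018 = 3.235 s.
Vertical velocity there: v_y = v_y0 − g t = 9.375 − 2.23 × 3.235 = 2.161 m/s.
Speed: √(vₓ² + v_y²) = √(4.018² + 2.161²) = 4.562 m/s.

4.562 m/s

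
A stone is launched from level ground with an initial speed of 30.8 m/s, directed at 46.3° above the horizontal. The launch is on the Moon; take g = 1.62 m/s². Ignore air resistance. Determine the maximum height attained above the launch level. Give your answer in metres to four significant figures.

153.0 m

Resolve: vₓ = 30.80 cos 46.3° = 21.28 m/s and v_y0 = 30.80 sin 46.3° = 22.27 m/s.
Maximum height: H = v_y0² / (2g) = 22.27² / (2 × 1.62) = 153.0 m.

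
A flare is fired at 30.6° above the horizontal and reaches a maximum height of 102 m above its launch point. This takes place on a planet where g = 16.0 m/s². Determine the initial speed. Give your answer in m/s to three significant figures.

112 m/s

At the peak v_y = 0, so v_y0 = √(2gH) = √(2 × 16.0 × 102) = 57.13 m/s.
v_y0 = v₀ sin θ ⇒ v₀ = 57.13 / sin 30.6° = 112.2 m/s.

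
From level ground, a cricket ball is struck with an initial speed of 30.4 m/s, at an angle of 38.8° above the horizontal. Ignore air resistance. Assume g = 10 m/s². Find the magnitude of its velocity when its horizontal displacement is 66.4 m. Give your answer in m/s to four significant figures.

Horizontal component vₓ = 30.40 cos 38.8° = 23.69 m/s; vertical v_y0 = 30.40 sin 38.8° = 19.05 m/s.
x = vₓ t ⇒ t = 66.4/23.69 = 2.803 s.
Vertical velocity there: v_y = v_y0 − g t = 19.05 − 10.0 × 2.803 = −8.978 m/s.
Speed: √(vₓ² + v_y²) = √(23.69² + 8.978²) = 25.34 m/s.

25.34 m/s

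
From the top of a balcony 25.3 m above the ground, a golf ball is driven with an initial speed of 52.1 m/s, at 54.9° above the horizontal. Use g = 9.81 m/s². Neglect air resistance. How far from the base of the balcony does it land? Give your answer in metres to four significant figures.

277.0 m

Horizontal component vₓ = 52.10 cos 54.9° = 29.96 m/s; vertical v_y0 = 52.10 sin 54.9° = 42.63 m/s.
Vertical motion (up positive, ground at y = 0): 4.905 t² − (42.63) t − 25.3 = 0, so t = (42.63 + √(42.63² + 2·9.81·25.3)) / 9.81 = (42.63 + 48.10) / 9.81 = 9.248 s.
Horizontal distance: R = vₓ t = 29.96 × 9.248 = 277.0 m.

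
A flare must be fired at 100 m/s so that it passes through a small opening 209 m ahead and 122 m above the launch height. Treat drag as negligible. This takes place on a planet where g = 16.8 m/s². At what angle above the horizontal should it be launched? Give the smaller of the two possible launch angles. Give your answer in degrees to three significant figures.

42.1°

Trajectory: y = x tanθ − g x² (1 + tan²θ)/(2v₀²). With x = 209, y = 122, v₀ = 100, g = 16.8:
36.69 tan²θ − 209 tanθ + (158.7) = 0.
tanθ = [209 ± √(209² − 4 × 36.69 × (158.7))] / (2 × 36.69) = (209 ± 142.8) / 73.38, giving tanθ = 0.9022 or 4.794.
θ = 42.06° or 78.22°; the smaller is 42.06°.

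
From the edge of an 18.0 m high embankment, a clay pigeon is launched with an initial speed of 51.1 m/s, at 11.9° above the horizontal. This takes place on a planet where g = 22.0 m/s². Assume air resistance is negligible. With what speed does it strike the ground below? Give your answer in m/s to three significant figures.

58.3 m/s

vₓ = 51.10 cos 11.9° = 50.00 m/s; v_y0 = 51.10 sin 11.9° = 10.54 m/s.
The projectile lands when y = 18.0 + (10.54) t − ½·22.0·t² = 0. Positive root: t = (10.54 + √(10.54² + 2·22.0·18.0)) / 22.0 = (10.54 + 30.05) / 22.0 = 1.845 s.
Vertical velocity at impact: v_y = v_y0 − g t = 10.54 − 22.0 × 1.845 = −30.05 m/s.
Speed: |v| = √(vₓ² + v_y²) = √(50.00² + 30.05²) = 58.34 m/s.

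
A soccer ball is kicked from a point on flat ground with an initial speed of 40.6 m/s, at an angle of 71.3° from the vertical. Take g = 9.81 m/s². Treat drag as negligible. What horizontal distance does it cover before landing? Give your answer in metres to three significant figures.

102 m

Components: vₓ = 40.60 sin 71.3° = 38.46 m/s, v_y0 = 40.60 cos 71.3° = 13.02 m/s.
Time aloft: T = 2 v_y0 / g = 2 × 13.02 / 9.81 = 2.654 s.
Horizontal distance R = vₓ T = 38.46 × 2.654 = 102.1 m.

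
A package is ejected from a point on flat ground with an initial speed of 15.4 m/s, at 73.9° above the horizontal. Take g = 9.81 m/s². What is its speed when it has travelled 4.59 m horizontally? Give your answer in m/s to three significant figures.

6.03 m/s

Components: vₓ = 15.40 cos 73.9° = 4.271 m/s, v_y0 = 15.40 sin 73.9° = 14.80 m/s.
Time to reach x = 4.59 m: t = x/vₓ = 4.59/4.271 = 1.075 s.
Vertical velocity there: v_y = v_y0 − g t = 14.80 − 9.81 × 1.075 = 4.252 m/s.
Speed: √(vₓ² + v_y²) = √(4.271² + 4.252²) = 6.027 m/s.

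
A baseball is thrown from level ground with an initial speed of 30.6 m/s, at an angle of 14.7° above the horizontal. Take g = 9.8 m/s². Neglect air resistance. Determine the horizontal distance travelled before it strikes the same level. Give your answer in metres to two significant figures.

47 m

vₓ = 30.60 cos 14.7° = 29.60 m/s; v_y0 = 30.60 sin 14.7° = 7.765 m/s.
Flight time T = 2 v_y0 / g = 1.585 s.
Range: R = vₓ T = 29.60 × 1.585 = 46.90 m.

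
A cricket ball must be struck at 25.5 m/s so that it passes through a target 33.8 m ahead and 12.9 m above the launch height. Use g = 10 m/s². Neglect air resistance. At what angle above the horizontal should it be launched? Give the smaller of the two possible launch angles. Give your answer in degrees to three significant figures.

Trajectory: y = x tanθ − g x² (1 + tan²θ)/(2v₀²). With x = 33.8, y = 12.9, v₀ = 25.5, g = 10.0:
8.785 tan²θ − 33.8 tanθ + (21.68) = 0.
tanθ = [33.8 ± √(33.8² − 4 × 8.785 × (21.68))] / (2 × 8.785) = (33.8 ± 19.51) / 17.57, giving tanθ = 0.8136 or 3.034.
θ = 39.13° or 71.76°; the smaller is 39.13°.

39.1°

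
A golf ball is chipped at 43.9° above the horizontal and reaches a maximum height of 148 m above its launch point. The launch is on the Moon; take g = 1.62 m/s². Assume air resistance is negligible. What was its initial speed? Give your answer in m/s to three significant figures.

31.6 m/s

At the peak v_y = 0, so v_y0 = √(2gH) = √(2 × 1.62 × 148) = 21.90 m/s.
v_y0 = v₀ sin θ ⇒ v₀ = 21.90 / sin 43.9° = 31.58 m/s.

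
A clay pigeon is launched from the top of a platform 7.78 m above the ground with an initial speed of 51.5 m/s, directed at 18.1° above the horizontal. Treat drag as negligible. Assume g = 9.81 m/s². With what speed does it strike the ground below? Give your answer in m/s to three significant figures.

Resolve: vₓ = 51.50 cos 18.1° = 48.95 m/s and v_y0 = 51.50 sin 18.1° = 16.00 m/s.
The projectile lands when y = 7.78 + (16.00) t − ½·9.81·t² = 0. Positive root: t = (16.00 + √(16.00² + 2·9.81·7.78)) / 9.81 = (16.00 + 20.21) / 9.81 = 3.692 s.
Vertical velocity at impact: v_y = v_y0 − g t = 16.00 − 9.81 × 3.692 = −20.21 m/s.
Speed: |v| = √(vₓ² + v_y²) = √(48.95² + 20.21²) = 52.96 m/s.

53.0 m/s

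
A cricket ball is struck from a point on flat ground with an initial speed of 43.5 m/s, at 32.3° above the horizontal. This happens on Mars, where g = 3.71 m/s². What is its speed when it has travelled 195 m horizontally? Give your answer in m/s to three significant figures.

36.9 m/s

vₓ = 43.50 cos 32.3° = 36.77 m/s; v_y0 = 43.50 sin 32.3° = 23.24 m/s.
At x = 195 m, t = x/vₓ = 195/36.77 = 5.303 s.
Vertical velocity there: v_y = v_y0 − g t = 23.24 − 3.71 × 5.303 = 3.569 m/s.
Speed: √(vₓ² + v_y²) = √(36.77² + 3.569²) = 36.94 m/s.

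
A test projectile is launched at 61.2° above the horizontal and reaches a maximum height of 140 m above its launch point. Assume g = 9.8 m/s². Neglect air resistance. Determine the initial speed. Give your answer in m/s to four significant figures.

At the peak v_y = 0, so v_y0 = √(2gH) = √(2 × 9.80 × 140) = 52.38 m/s.
v_y0 = v₀ sin θ ⇒ v₀ = 52.38 / sin 61.2° = 59.78 m/s.

59.78 m/s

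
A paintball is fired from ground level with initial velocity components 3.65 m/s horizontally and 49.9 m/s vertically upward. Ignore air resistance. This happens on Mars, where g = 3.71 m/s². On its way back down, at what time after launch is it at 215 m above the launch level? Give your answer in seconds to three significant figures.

Require v_y0 t − ½ g t² = 215, i.e. 1.855 t² − 49.90 t + 215 = 0.
Quadratic formula: t = (49.90 ± √894.71) / 3.71 = (49.90 ± 29.91) / 3.71 → t = 5.388 s or 21.51 s.
The descending-branch root is 21.51 s.

21.5 s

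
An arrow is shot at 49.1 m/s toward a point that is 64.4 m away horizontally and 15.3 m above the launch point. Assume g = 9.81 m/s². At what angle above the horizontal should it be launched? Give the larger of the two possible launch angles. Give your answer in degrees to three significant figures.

Trajectory: y = x tanθ − g x² (1 + tan²θ)/(2v₀²). With x = 64.4, y = 15.3, v₀ = 49.1, g = 9.81:
8.438 tan²θ − 64.4 tanθ + (23.74) = 0.
tanθ = [64.4 ± √(64.4² − 4 × 8.438 × (23.74))] / (2 × 8.438) = (64.4 ± 57.85) / 16.88, giving tanθ = 0.3884 or 7.244.
θ = 21.22° or 82.14°; the larger is 82.14°.

82.1°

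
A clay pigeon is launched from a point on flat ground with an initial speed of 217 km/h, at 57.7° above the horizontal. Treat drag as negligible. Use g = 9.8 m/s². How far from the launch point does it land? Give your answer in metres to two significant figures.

330 m

Convert: 217 km/h = 217/3.6 = 60.28 m/s.
vₓ = 60.28 cos 57.7° = 32.21 m/s; v_y0 = 60.28 sin 57.7° = 50.95 m/s.
Flight time T = 2 v_y0 / g = 10.40 s.
Range: R = vₓ T = 32.21 × 10.40 = 334.9 m.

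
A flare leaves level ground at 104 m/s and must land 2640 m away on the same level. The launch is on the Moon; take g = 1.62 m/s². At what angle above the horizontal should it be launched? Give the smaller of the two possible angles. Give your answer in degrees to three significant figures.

R = v₀² sin 2θ / g gives sin 2θ = gR/v₀² = 1.62·2640/104² = 0.3954.
2θ = 23.29° or 180° − 23.29° = 156.7°, so θ = 11.65° or 78.35°.
The smaller angle is 11.65°.

11.6°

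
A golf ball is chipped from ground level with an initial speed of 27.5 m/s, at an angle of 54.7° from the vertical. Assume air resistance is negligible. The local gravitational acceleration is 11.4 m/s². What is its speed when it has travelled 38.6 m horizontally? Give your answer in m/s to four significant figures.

22.75 m/s

Horizontal component vₓ = 27.50 sin 54.7° = 22.44 m/s; vertical v_y0 = 27.50 cos 54.7° = 15.89 m/s.
Time to reach x = 38.6 m: t = x/vₓ = 38.6/22.44 = 1.720 s.
Vertical velocity there: v_y = v_y0 − g t = 15.89 − 11.4 × 1.720 = −3.715 m/s.
Speed: √(vₓ² + v_y²) = √(22.44² + 3.715²) = 22.75 m/s.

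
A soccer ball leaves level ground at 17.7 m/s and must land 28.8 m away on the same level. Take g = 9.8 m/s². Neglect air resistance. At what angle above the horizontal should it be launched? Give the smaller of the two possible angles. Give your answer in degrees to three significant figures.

R = v₀² sin 2θ / g gives sin 2θ = gR/v₀² = 9.80·28.8/17.7² = 0.9009.
2θ = 64.28° or 180° − 64.28° = 115.7°, so θ = 32.14° or 57.86°.
The smaller angle is 32.14°.

32.1°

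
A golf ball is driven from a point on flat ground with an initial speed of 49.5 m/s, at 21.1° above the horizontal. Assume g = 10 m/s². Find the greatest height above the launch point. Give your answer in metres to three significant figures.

15.9 m

vₓ = 49.50 cos 21.1° = 46.18 m/s; v_y0 = 49.50 sin 21.1° = 17.82 m/s.
At the apex v_y = 0, so H = v_y0²/(2g) = 17.82²/20.00 = 15.88 m.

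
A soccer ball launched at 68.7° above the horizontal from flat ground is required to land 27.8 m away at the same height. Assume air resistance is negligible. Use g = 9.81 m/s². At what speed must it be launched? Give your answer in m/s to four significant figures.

Level-ground range: R = v₀² sin(2θ)/g, so v₀ = √(gR / sin 2θ).
v₀ = √(9.81 × 27.8 / sin 137.4°) = √(272.7 / 0.6769) = √402.91 = 20.07 m/s.

20.07 m/s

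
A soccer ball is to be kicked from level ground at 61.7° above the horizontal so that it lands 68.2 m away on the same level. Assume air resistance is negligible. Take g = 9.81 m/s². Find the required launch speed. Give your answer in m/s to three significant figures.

28.3 m/s

On level ground R = v₀² sin 2θ / g ⇒ v₀ = √(gR / sin 2θ).
v₀ = √(9.81 × 68.2 / sin 123.4°) = √(669.0 / 0.8348) = √801.39 = 28.31 m/s.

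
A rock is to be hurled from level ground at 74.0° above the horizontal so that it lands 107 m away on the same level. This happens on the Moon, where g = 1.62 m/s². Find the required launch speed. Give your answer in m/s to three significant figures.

18.1 m/s

On level ground R = v₀² sin 2θ / g ⇒ v₀ = √(gR / sin 2θ).
v₀ = √(1.62 × 107 / sin 148.0°) = √(173.3 / 0.5299) = √327.11 = 18.09 m/s.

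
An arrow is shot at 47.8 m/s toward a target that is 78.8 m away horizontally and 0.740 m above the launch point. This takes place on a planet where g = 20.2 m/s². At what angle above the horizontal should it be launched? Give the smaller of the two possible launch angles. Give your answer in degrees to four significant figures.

22.73°

Trajectory: y = x tanθ − g x² (1 + tan²θ)/(2v₀²). With x = 78.8, y = 0.740, v₀ = 47.8, g = 20.2:
27.45 tan²θ − 78.8 tanθ + (28.19) = 0.
tanθ = [78.8 ± √(78.8² − 4 × 27.45 × (28.19))] / (2 × 27.45) = (78.8 ± 55.81) / 54.90, giving tanθ = 0.4188 or 2.452.
θ = 22.73° or 67.81°; the smaller is 22.73°.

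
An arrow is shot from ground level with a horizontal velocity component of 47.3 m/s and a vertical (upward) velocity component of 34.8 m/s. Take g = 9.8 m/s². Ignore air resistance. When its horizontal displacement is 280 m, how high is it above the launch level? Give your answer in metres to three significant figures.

At x = 280 m, t = x/vₓ = 280/47.30 = 5.920 s.
Height: y = v_y0 t − ½ g t² = 34.80 × 5.920 − 4.900 × 5.920² = 206.0 − 171.7 = 34.30 m.

34.3 m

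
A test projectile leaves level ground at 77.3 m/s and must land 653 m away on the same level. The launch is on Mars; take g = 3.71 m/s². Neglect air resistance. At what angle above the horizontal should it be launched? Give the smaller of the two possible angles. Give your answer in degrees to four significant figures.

From R = (v₀²/g) sin 2θ: sin 2θ = 3.71 × 653 / 5975.3 = 0.4054.
2θ = 23.92° or 180° − 23.92° = 156.1°, so θ = 11.96° or 78.04°.
The smaller angle is 11.96°.

11.96°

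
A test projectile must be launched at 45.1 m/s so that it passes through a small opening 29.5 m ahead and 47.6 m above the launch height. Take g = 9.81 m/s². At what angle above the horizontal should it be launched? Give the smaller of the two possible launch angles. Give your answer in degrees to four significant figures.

62.94°

Trajectory: y = x tanθ − g x² (1 + tan²θ)/(2v₀²). With x = 29.5, y = 47.6, v₀ = 45.1, g = 9.81:
2.099 tan²θ − 29.5 tanθ + (49.70) = 0.
tanθ = [29.5 ± √(29.5² − 4 × 2.099 × (49.70))] / (2 × 2.099) = (29.5 ± 21.29) / 4.197, giving tanθ = 1.957 or 12.10.
θ = 62.94° or 85.28°; the smaller is 62.94°.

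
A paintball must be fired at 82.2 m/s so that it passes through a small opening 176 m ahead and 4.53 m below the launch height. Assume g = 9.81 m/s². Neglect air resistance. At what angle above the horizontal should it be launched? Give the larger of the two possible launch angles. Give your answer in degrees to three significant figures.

82.6°

Trajectory: y = x tanθ − g x² (1 + tan²θ)/(2v₀²). With x = 176, y = −4.53, v₀ = 82.2, g = 9.81:
22.49 tan²θ − 176 tanθ + (17.96) = 0.
tanθ = [176 ± √(176² − 4 × 22.49 × (17.96))] / (2 × 22.49) = (176 ± 171.4) / 44.97, giving tanθ = 0.1034 or 7.724.
θ = 5.903° or 82.62°; the larger is 82.62°.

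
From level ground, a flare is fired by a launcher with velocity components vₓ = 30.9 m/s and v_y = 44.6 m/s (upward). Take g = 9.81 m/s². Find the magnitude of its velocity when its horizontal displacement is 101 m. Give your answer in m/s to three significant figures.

33.3 m/s

x = vₓ t ⇒ t = 101/30.90 = 3.269 s.
Vertical velocity there: v_y = v_y0 − g t = 44.60 − 9.81 × 3.269 = 12.53 m/s.
Speed: √(vₓ² + v_y²) = √(30.90² + 12.53²) = 33.35 m/s.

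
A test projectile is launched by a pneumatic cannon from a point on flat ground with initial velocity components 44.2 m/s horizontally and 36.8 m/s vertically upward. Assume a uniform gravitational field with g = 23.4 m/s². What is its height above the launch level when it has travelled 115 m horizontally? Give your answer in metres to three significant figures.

At x = 115 m, t = x/vₓ = 115/44.20 = 2.602 s.
Height: y = v_y0 t − ½ g t² = 36.80 × 2.602 − 11.70 × 2.602² = 95.75 − 79.20 = 16.54 m.

16.5 m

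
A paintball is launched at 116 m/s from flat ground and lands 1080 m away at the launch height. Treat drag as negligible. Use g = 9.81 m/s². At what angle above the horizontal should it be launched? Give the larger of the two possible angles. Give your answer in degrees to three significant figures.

64.0°

From R = (v₀²/g) sin 2θ: sin 2θ = 9.81 × 1080 / 13456 = 0.7874.
2θ = 51.94° or 180° − 51.94° = 128.1°, so θ = 25.97° or 64.03°.
The larger angle is 64.03°.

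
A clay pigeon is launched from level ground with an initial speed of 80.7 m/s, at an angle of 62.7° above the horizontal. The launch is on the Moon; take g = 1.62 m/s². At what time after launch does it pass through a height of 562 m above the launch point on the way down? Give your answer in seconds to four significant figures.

Resolve: vₓ = 80.70 cos 62.7° = 37.01 m/s and v_y0 = 80.70 sin 62.7° = 71.71 m/s.
Require v_y0 t − ½ g t² = 562, i.e. 0.8100 t² − 71.71 t + 562 = 0.
Quadratic formula: t = (71.71 ± √3321.6) / 1.62 = (71.71 ± 57.63) / 1.62 → t = 8.690 s or 79.84 s.
The descending-branch root is 79.84 s.

79.84 s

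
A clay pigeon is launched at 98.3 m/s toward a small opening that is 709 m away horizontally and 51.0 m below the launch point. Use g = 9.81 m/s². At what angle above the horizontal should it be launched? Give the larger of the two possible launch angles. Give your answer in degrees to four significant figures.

67.82°

Trajectory: y = x tanθ − g x² (1 + tan²θ)/(2v₀²). With x = 709, y = −51.0, v₀ = 98.3, g = 9.81:
255.2 tan²θ − 709 tanθ + (204.2) = 0.
tanθ = [709 ± √(709² − 4 × 255.2 × (204.2))] / (2 × 255.2) = (709 ± 542.5) / 510.3, giving tanθ = 0.3263 or 2.452.
θ = 18.07° or 67.82°; the larger is 67.82°.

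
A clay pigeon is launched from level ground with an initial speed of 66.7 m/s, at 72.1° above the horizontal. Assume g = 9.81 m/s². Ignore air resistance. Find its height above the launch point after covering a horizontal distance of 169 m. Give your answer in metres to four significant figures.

189.9 m

vₓ = 66.70 cos 72.1° = 20.50 m/s; v_y0 = 66.70 sin 72.1° = 63.47 m/s.
At x = 169 m, t = x/vₓ = 169/20.50 = 8.244 s.
Height: y = v_y0 t − ½ g t² = 63.47 × 8.244 − 4.905 × 8.244² = 523.2 − 333.3 = 189.9 m.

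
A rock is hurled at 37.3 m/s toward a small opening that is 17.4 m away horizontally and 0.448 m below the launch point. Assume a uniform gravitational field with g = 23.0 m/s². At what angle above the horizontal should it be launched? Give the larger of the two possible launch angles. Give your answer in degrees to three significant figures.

Trajectory: y = x tanθ − g x² (1 + tan²θ)/(2v₀²). With x = 17.4, y = −0.448, v₀ = 37.3, g = 23.0:
2.503 tan²θ − 17.4 tanθ + (2.055) = 0.
tanθ = [17.4 ± √(17.4² − 4 × 2.503 × (2.055))] / (2 × 2.503) = (17.4 ± 16.80) / 5.005, giving tanθ = 0.1202 or 6.833.
θ = 6.851° or 81.67°; the larger is 81.67°.

81.7°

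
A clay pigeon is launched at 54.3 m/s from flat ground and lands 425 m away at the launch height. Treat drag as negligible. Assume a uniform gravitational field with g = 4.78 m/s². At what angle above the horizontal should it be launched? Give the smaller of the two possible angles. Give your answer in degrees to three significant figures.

21.8°

R = v₀² sin 2θ / g gives sin 2θ = gR/v₀² = 4.78·425/54.3² = 0.6890.
2θ = 43.55° or 180° − 43.55° = 136.4°, so θ = 21.78° or 68.22°.
The smaller angle is 21.78°.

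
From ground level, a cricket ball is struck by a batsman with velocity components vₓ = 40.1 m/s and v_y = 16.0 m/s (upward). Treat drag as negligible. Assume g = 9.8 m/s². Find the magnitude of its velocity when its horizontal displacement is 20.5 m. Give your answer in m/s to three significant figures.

41.6 m/s

Time to reach x = 20.5 m: t = x/vₓ = 20.5/40.10 = 0.5112 s.
Vertical velocity there: v_y = v_y0 − g t = 16.00 − 9.80 × 0.5112 = 10.99 m/s.
Speed: √(vₓ² + v_y²) = √(40.10² + 10.99²) = 41.58 m/s.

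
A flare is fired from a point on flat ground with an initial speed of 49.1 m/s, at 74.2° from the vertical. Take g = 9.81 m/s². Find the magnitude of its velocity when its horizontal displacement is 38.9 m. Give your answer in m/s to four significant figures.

Horizontal component vₓ = 49.10 sin 74.2° = 47.24 m/s; vertical v_y0 = 49.10 cos 74.2° = 13.37 m/s.
Time to reach x = 38.9 m: t = x/vₓ = 38.9/47.24 = 0.8234 s.
Vertical velocity there: v_y = v_y0 − g t = 13.37 − 9.81 × 0.8234 = 5.292 m/s.
Speed: √(vₓ² + v_y²) = √(47.24² + 5.292²) = 47.54 m/s.

47.54 m/s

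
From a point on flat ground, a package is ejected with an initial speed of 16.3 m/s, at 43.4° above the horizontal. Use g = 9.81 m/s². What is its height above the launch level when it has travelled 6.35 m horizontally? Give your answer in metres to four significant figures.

4.595 m

Horizontal component vₓ = 16.30 cos 43.4° = 11.84 m/s; vertical v_y0 = 16.30 sin 43.4° = 11.20 m/s.
At x = 6.35 m, t = x/vₓ = 6.35/11.84 = 0.5362 s.
Height: y = v_y0 t − ½ g t² = 11.20 × 0.5362 − 4.905 × 0.5362² = 6.005 − 1.410 = 4.595 m.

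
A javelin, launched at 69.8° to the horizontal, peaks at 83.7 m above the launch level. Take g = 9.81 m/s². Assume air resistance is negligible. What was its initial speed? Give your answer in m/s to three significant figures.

43.2 m/s

At the peak v_y = 0, so v_y0 = √(2gH) = √(2 × 9.81 × 83.7) = 40.52 m/s.
v_y0 = v₀ sin θ ⇒ v₀ = 40.52 / sin 69.8° = 43.18 m/s.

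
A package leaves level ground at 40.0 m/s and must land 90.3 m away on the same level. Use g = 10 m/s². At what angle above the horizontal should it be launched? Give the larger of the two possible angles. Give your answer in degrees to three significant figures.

72.8°

R = v₀² sin 2θ / g gives sin 2θ = gR/v₀² = 10.0·90.3/40.0² = 0.5644.
2θ = 34.36° or 180° − 34.36° = 145.6°, so θ = 17.18° or 72.82°.
The larger angle is 72.82°.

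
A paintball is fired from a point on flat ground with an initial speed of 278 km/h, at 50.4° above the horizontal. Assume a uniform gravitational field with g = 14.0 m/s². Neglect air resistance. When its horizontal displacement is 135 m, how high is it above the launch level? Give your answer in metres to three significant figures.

111 m

Convert: 278 km/h = 278/3.6 = 77.22 m/s.
Components: vₓ = 77.22 cos 50.4° = 49.22 m/s, v_y0 = 77.22 sin 50.4° = 59.50 m/s.
Time to reach x = 135 m: t = x/vₓ = 135/49.22 = 2.743 s.
Height: y = v_y0 t − ½ g t² = 59.50 × 2.743 − 7.000 × 2.743² = 163.2 − 52.65 = 110.5 m.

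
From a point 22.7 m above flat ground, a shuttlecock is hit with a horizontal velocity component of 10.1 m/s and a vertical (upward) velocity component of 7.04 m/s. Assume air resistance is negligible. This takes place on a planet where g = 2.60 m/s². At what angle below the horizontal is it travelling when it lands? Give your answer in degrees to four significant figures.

With up positive and y = 0 at the ground: y(t) = 22.7 + (7.040) t − 1.300 t². Setting y = 0 and taking the positive root: t = [7.040 + √(7.040² + 2·2.60·22.7)] / 2.60 = (7.040 + 12.95) / 2.60 = 7.687 s.
At impact: v_y = v_y0 − g t = −12.95 m/s; vₓ = 10.10 m/s.
Angle below horizontal: arctan(|v_y|/vₓ) = arctan(12.95/10.10) = 52.04°.

52.04°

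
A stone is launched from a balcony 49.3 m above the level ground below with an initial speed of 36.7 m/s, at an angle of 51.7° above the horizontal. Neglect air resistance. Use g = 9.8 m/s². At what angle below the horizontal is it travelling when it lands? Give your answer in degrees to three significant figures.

vₓ = 36.70 cos 51.7° = 22.75 m/s; v_y0 = 36.70 sin 51.7° = 28.80 m/s.
The projectile lands when y = 49.3 + (28.80) t − ½·9.80·t² = 0. Positive root: t = (28.80 + √(28.80² + 2·9.80·49.3)) / 9.80 = (28.80 + 42.38) / 9.80 = 7.263 s.
At impact: v_y = v_y0 − g t = −42.38 m/s; vₓ = 22.75 m/s.
Angle below horizontal: arctan(|v_y|/vₓ) = arctan(42.38/22.75) = 61.78°.

61.8°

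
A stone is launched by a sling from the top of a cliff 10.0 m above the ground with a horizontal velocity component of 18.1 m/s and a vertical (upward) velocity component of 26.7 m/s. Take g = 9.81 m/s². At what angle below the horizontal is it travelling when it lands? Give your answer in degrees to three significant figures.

59.0°

With up positive and y = 0 at the ground: y(t) = 10.0 + (26.70) t − 4.905 t². Setting y = 0 and taking the positive root: t = [26.70 + √(26.70² + 2·9.81·10.0)] / 9.81 = (26.70 + 30.15) / 9.81 = 5.795 s.
At impact: v_y = v_y0 − g t = −30.15 m/s; vₓ = 18.10 m/s.
Angle below horizontal: arctan(|v_y|/vₓ) = arctan(30.15/18.10) = 59.02°.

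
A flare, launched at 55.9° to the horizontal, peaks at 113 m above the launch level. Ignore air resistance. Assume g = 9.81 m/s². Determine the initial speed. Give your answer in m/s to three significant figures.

56.9 m/s

At the peak v_y = 0, so v_y0 = √(2gH) = √(2 × 9.81 × 113) = 47.09 m/s.
v_y0 = v₀ sin θ ⇒ v₀ = 47.09 / sin 55.9° = 56.86 m/s.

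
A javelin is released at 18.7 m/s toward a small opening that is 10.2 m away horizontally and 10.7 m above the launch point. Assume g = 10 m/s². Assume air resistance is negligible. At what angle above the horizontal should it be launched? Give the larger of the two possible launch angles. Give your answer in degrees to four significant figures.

79.35°

Trajectory: y = x tanθ − g x² (1 + tan²θ)/(2v₀²). With x = 10.2, y = 10.7, v₀ = 18.7, g = 10.0:
1.488 tan²θ − 10.2 tanθ + (12.19) = 0.
tanθ = [10.2 ± √(10.2² − 4 × 1.488 × (12.19))] / (2 × 1.488) = (10.2 ± 5.614) / 2.975, giving tanθ = 1.541 or 5.315.
θ = 57.03° or 79.35°; the larger is 79.35°.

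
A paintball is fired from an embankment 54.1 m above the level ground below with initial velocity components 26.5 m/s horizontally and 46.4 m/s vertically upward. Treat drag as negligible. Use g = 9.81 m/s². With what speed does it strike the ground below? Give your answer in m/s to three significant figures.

62.6 m/s

With up positive and y = 0 at the ground: y(t) = 54.1 + (46.40) t − 4.905 t². Setting y = 0 and taking the positive root: t = [46.40 + √(46.40² + 2·9.81·54.1)] / 9.81 = (46.40 + 56.70) / 9.81 = 10.51 s.
Vertical velocity at impact: v_y = v_y0 − g t = 46.40 − 9.81 × 10.51 = −56.70 m/s.
Speed: |v| = √(vₓ² + v_y²) = √(26.50² + 56.70²) = 62.58 m/s.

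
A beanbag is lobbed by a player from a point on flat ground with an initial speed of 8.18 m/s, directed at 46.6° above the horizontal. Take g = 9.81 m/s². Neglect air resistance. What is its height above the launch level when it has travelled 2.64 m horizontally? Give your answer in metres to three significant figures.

1.71 m

Components: vₓ = 8.180 cos 46.6° = 5.620 m/s, v_y0 = 8.180 sin 46.6° = 5.943 m/s.
At x = 2.64 m, t = x/vₓ = 2.64/5.620 = 0.4697 s.
Height: y = v_y0 t − ½ g t² = 5.943 × 0.4697 − 4.905 × 0.4697² = 2.792 − 1.082 = 1.710 m.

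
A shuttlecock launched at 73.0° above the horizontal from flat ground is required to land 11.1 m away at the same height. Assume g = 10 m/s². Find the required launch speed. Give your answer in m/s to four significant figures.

From R = (v₀² / g) sin 2θ: v₀ = √(gR / sin 2θ).
v₀ = √(10.0 × 11.1 / sin 146.0°) = √(111.0 / 0.5592) = √198.50 = 14.09 m/s.

14.09 m/s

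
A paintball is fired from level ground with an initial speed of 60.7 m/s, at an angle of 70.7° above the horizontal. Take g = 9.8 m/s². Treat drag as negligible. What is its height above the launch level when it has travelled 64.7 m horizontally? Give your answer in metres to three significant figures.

Resolve: vₓ = 60.70 cos 70.7° = 20.06 m/s and v_y0 = 60.70 sin 70.7° = 57.29 m/s.
x = vₓ t ⇒ t = 64.7/20.06 = 3.225 s.
Height: y = v_y0 t − ½ g t² = 57.29 × 3.225 − 4.900 × 3.225² = 184.8 − 50.96 = 133.8 m.

134 m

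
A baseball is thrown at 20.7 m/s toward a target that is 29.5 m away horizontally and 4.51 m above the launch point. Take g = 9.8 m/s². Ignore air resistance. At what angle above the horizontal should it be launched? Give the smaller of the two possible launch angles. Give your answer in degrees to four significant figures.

31.79°

Trajectory: y = x tanθ − g x² (1 + tan²θ)/(2v₀²). With x = 29.5, y = 4.51, v₀ = 20.7, g = 9.80:
9.952 tan²θ − 29.5 tanθ + (14.46) = 0.
tanθ = [29.5 ± √(29.5² − 4 × 9.952 × (14.46))] / (2 × 9.952) = (29.5 ± 17.16) / 19.90, giving tanθ = 0.6198 or 2.344.
θ = 31.79° or 66.90°; the smaller is 31.79°.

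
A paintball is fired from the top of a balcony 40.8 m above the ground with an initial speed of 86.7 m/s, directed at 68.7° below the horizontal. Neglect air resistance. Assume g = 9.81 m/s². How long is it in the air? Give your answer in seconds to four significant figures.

Components: vₓ = 86.70 cos 68.7° = 31.49 m/s, v_y0 = −80.78 m/s (downward).
The projectile lands when y = 40.8 + (−80.78) t − ½·9.81·t² = 0. Positive root: t = (−80.78 + √(80.78² + 2·9.81·40.8)) / 9.81 = (−80.78 + 85.59) / 9.81 = 0.4905 s.

0.4905 s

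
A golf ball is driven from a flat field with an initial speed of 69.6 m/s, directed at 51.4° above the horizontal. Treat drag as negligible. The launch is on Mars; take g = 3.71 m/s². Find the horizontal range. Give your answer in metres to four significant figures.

Horizontal component vₓ = 69.60 cos 51.4° = 43.42 m/s; vertical v_y0 = 69.60 sin 51.4° = 54.39 m/s.
Flight time T = 2 v_y0 / g = 29.32 s.
Range: R = vₓ T = 43.42 × 29.32 = 1273 m.

1273 m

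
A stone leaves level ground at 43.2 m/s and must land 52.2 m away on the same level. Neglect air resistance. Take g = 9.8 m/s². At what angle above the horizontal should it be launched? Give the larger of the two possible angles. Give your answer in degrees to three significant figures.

82.0°

Level-ground range R = v₀² sin(2θ)/g ⇒ sin(2θ) = gR/v₀² = 9.80 × 52.2 / 43.2² = 0.2741.
2θ = 15.91° or 180° − 15.91° = 164.1°, so θ = 7.955° or 82.05°.
The larger angle is 82.05°.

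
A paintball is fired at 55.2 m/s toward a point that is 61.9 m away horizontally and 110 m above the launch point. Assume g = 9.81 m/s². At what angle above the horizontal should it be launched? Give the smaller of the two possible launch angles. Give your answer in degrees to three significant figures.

68.2°

Trajectory: y = x tanθ − g x² (1 + tan²θ)/(2v₀²). With x = 61.9, y = 110, v₀ = 55.2, g = 9.81:
6.168 tan²θ − 61.9 tanθ + (116.2) = 0.
tanθ = [61.9 ± √(61.9² − 4 × 6.168 × (116.2))] / (2 × 6.168) = (61.9 ± 31.07) / 12.34, giving tanθ = 2.499 or 7.537.
θ = 68.19° or 82.44°; the smaller is 68.19°.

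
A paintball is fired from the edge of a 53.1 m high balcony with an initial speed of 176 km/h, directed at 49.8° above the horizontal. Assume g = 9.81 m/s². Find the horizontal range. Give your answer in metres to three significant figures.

279 m

Convert: 176 km/h = 176/3.6 = 48.89 m/s.
vₓ = 48.89 cos 49.8° = 31.56 m/s; v_y0 = 48.89 sin 49.8° = 37.34 m/s.
The projectile lands when y = 53.1 + (37.34) t − ½·9.81·t² = 0. Positive root: t = (37.34 + √(37.34² + 2·9.81·53.1)) / 9.81 = (37.34 + 49.36) / 9.81 = 8.838 s.
Horizontal distance: R = vₓ t = 31.56 × 8.838 = 278.9 m.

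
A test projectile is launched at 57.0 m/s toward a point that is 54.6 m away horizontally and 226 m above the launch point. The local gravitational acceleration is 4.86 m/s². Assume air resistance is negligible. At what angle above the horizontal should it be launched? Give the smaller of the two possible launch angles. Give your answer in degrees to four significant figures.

79.41°

Trajectory: y = x tanθ − g x² (1 + tan²θ)/(2v₀²). With x = 54.6, y = 226, v₀ = 57.0, g = 4.86:
2.230 tan²θ − 54.6 tanθ + (228.2) = 0.
tanθ = [54.6 ± √(54.6² − 4 × 2.230 × (228.2))] / (2 × 2.230) = (54.6 ± 30.75) / 4.459, giving tanθ = 5.348 or 19.14.
θ = 79.41° or 87.01°; the smaller is 79.41°.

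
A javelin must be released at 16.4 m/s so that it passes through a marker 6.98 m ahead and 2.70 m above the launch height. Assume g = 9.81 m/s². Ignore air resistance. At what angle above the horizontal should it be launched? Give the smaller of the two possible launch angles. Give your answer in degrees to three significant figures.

28.9°

Trajectory: y = x tanθ − g x² (1 + tan²θ)/(2v₀²). With x = 6.98, y = 2.70, v₀ = 16.4, g = 9.81:
0.8885 tan²θ − 6.98 tanθ + (3.589) = 0.
tanθ = [6.98 ± √(6.98² − 4 × 0.8885 × (3.589))] / (2 × 0.8885) = (6.98 ± 5.997) / 1.777, giving tanθ = 0.5530 or 7.303.
θ = 28.94° or 82.20°; the smaller is 28.94°.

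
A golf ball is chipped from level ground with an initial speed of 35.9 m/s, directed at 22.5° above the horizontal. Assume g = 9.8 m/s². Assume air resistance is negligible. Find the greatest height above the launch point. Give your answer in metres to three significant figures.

9.63 m

Horizontal component vₓ = 35.90 cos 22.5° = 33.17 m/s; vertical v_y0 = 35.90 sin 22.5° = 13.74 m/s.
Peak height H = v_y0² / (2g) = 188.74 / 19.60 = 9.630 m.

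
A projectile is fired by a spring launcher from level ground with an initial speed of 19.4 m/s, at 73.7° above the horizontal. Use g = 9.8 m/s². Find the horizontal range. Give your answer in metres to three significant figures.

20.7 m

Components: vₓ = 19.40 cos 73.7° = 5.445 m/s, v_y0 = 19.40 sin 73.7° = 18.62 m/s.
Time aloft: T = 2 v_y0 / g = 2 × 18.62 / 9.80 = 3.800 s.
Horizontal distance R = vₓ T = 5.445 × 3.800 = 20.69 m.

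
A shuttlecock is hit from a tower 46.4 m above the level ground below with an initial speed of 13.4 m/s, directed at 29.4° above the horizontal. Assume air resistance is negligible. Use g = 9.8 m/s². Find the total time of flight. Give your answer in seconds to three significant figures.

3.82 s

Resolve: vₓ = 13.40 cos 29.4° = 11.67 m/s and v_y0 = 13.40 sin 29.4° = 6.578 m/s.
With up positive and y = 0 at the ground: y(t) = 46.4 + (6.578) t − 4.900 t². Setting y = 0 and taking the positive root: t = [6.578 + √(6.578² + 2·9.80·46.4)] / 9.80 = (6.578 + 30.87) / 9.80 = 3.821 s.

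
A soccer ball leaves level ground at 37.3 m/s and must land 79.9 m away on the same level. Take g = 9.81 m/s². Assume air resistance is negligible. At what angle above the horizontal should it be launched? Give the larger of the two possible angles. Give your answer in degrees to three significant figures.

72.9°

Level-ground range R = v₀² sin(2θ)/g ⇒ sin(2θ) = gR/v₀² = 9.81 × 79.9 / 37.3² = 0.5634.
2θ = 34.29° or 180° − 34.29° = 145.7°, so θ = 17.14° or 72.86°.
The larger angle is 72.86°.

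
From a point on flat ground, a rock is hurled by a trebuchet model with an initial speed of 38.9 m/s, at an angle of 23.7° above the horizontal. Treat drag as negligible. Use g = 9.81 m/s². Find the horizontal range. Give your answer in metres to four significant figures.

113.5 m

Resolve: vₓ = 38.90 cos 23.7° = 35.62 m/s and v_y0 = 38.90 sin 23.7° = 15.64 m/s.
Time aloft: T = 2 v_y0 / g = 2 × 15.64 / 9.81 = 3.188 s.
Horizontal distance R = vₓ T = 35.62 × 3.188 = 113.5 m.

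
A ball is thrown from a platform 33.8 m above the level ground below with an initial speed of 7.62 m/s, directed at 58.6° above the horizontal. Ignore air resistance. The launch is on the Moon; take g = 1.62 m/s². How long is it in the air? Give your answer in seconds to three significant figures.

vₓ = 7.620 cos 58.6° = 3.970 m/s; v_y0 = 7.620 sin 58.6° = 6.504 m/s.
The projectile lands when y = 33.8 + (6.504) t − ½·1.62·t² = 0. Positive root: t = (6.504 + √(6.504² + 2·1.62·33.8)) / 1.62 = (6.504 + 12.32) / 1.62 = 11.62 s.

11.6 s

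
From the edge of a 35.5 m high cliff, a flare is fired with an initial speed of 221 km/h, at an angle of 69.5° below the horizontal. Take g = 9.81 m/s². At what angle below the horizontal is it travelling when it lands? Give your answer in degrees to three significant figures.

71.2°

Convert: 221 km/h = 221/3.6 = 61.39 m/s.
Components: vₓ = 61.39 cos 69.5° = 21.50 m/s, v_y0 = −57.50 m/s (downward).
With up positive and y = 0 at the ground: y(t) = 35.5 + (−57.50) t − 4.905 t². Setting y = 0 and taking the positive root: t = [−57.50 + √(57.50² + 2·9.81·35.5)] / 9.81 = (−57.50 + 63.27) / 9.81 = 0.5879 s.
At impact: v_y = v_y0 − g t = −63.27 m/s; vₓ = 21.50 m/s.
Angle below horizontal: arctan(|v_y|/vₓ) = arctan(63.27/21.50) = 71.23°.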